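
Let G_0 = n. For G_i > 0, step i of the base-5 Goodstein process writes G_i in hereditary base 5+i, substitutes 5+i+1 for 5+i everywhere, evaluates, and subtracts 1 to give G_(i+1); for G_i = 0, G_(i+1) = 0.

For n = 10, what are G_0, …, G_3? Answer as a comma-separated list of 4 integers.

i=0: 10 = 2·5 (b=5); 5→6: 2·6 = 12; 12−1 = 11
i=1: 11 = 6 + 5 (b=6); 6→7: 7 + 5 = 12; 12−1 = 11
i=2: 11 = 7 + 4 (b=7); 7→8: 8 + 4 = 12; 12−1 = 11

10, 11, 11, 11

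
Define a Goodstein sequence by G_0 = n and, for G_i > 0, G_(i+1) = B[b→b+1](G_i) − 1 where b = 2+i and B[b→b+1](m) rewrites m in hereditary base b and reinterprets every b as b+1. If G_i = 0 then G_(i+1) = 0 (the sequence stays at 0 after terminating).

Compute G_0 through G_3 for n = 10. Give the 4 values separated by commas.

(0) 10|_2 = 2^(2 + 1) + 2 ↦ 3^(3 + 1) + 3|_3 = 84 ⇒ 83
(1) 83|_3 = 3^(3 + 1) + 2 ↦ 4^(4 + 1) + 2|_4 = 1026 ⇒ 1025
(2) 1025|_4 = 4^(4 + 1) + 1 ↦ 5^(5 + 1) + 1|_5 = 15626 ⇒ 15625

10, 83, 1025, 15625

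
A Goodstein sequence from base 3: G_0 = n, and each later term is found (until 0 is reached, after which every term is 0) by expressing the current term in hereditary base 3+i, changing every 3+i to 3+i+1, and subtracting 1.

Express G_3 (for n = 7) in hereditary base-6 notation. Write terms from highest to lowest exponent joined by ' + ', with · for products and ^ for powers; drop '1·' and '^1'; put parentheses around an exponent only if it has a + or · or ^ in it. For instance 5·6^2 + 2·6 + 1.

[0] 7 ≡ 2·3 + 1 (base 3). Lift 4: 9. −1: 8.
[1] 8 ≡ 2·4 (base 4). Lift 5: 10. −1: 9.
[2] 9 ≡ 5 + 4 (base 5). Lift 6: 10. −1: 9.
[3] 9 ≡ 6 + 3 (base 6). Lift 7: 10. −1: 9.

6 + 3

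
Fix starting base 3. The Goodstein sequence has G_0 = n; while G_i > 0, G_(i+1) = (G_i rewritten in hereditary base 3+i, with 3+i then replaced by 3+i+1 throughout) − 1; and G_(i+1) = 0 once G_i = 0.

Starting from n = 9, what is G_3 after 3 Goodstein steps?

G_0 = 9. HB_3(9) = 3^2. Bump = 16. G_1 = 15.
G_1 = 15. HB_4(15) = 3·4 + 3. Bump = 18. G_2 = 17.
G_2 = 17. HB_5(17) = 3·5 + 2. Bump = 20. G_3 = 19.
G_3 = 19. HB_6(19) = 3·6 + 1. Bump = 22. G_4 = 21.

19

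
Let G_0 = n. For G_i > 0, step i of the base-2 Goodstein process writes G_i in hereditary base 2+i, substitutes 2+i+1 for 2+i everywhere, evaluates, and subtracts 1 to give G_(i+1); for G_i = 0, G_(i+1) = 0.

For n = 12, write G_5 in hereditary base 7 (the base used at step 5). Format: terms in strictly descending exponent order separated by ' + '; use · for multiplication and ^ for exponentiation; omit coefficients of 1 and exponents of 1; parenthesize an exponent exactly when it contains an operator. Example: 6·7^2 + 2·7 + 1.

i=0: 12 = 2^(2 + 1) + 2^2 (b=2); 2→3: 3^(3 + 1) + 3^3 = 108; 108−1 = 107
i=1: 107 = 3^(3 + 1) + 2·3^2 + 2·3 + 2 (b=3); 3→4: 4^(4 + 1) + 2·4^2 + 2·4 + 2 = 1066; 1066−1 = 1065
i=2: 1065 = 4^(4 + 1) + 2·4^2 + 2·4 + 1 (b=4); 4→5: 5^(5 + 1) + 2·5^2 + 2·5 + 1 = 15686; 15686−1 = 15685
i=3: 15685 = 5^(5 + 1) + 2·5^2 + 2·5 (b=5); 5→6: 6^(6 + 1) + 2·6^2 + 2·6 = 280020; 280020−1 = 280019
i=4: 280019 = 6^(6 + 1) + 2·6^2 + 6 + 5 (b=6); 6→7: 7^(7 + 1) + 2·7^2 + 7 + 5 = 5764911; 5764911−1 = 5764910
i=5: 5764910 = 7^(7 + 1) + 2·7^2 + 7 + 4 (b=7); 7→8: 8^(8 + 1) + 2·8^2 + 8 + 4 = 134217868; 134217868−1 = 134217867

7^(7 + 1) + 2·7^2 + 7 + 4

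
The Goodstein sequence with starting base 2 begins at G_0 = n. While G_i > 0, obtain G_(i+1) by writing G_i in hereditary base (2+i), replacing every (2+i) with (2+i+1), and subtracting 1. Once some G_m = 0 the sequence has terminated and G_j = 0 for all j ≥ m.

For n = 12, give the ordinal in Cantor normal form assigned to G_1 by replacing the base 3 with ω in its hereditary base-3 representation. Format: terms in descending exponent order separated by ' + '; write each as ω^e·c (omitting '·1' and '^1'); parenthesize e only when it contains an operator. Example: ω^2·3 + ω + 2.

ω^(ω + 1) + ω^2·2 + ω·2 + 2

(0) 12|_2 = 2^(2 + 1) + 2^2 ↦ 3^(3 + 1) + 3^3|_3 = 108 ⇒ 107
(1) 107|_3 = 3^(3 + 1) + 2·3^2 + 2·3 + 2 ↦ 4^(4 + 1) + 2·4^2 + 2·4 + 2|_4 = 1066 ⇒ 1065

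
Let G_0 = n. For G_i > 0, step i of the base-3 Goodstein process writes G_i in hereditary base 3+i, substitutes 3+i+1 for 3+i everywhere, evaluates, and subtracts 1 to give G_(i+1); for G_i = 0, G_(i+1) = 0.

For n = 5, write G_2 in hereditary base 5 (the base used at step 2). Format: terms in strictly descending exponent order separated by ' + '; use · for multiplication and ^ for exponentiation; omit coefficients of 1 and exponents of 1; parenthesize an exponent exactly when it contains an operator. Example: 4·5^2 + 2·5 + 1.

i=0: 5 = 3 + 2 (b=3); 3→4: 4 + 2 = 6; 6−1 = 5
i=1: 5 = 4 + 1 (b=4); 4→5: 5 + 1 = 6; 6−1 = 5
i=2: 5 = 5 (b=5); 5→6: 6 = 6; 6−1 = 5

5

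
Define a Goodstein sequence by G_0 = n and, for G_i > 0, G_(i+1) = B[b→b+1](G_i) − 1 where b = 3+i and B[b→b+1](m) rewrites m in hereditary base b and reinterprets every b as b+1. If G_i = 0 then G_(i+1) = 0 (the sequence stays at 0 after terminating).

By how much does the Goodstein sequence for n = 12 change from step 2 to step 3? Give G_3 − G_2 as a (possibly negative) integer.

10

(0) 12|_3 = 3^2 + 3 ↦ 4^2 + 4|_4 = 20 ⇒ 19
(1) 19|_4 = 4^2 + 3 ↦ 5^2 + 3|_5 = 28 ⇒ 27
(2) 27|_5 = 5^2 + 2 ↦ 6^2 + 2|_6 = 38 ⇒ 37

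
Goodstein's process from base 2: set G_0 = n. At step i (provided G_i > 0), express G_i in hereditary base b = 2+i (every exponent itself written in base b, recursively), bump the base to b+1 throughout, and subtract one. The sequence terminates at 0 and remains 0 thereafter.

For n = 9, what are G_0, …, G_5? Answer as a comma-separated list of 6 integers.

9, 81, 1023, 9842, 140743, 2471826

(0) 9|_2 = 2^(2 + 1) + 1 ↦ 3^(3 + 1) + 1|_3 = 82 ⇒ 81
(1) 81|_3 = 3^(3 + 1) ↦ 4^(4 + 1)|_4 = 1024 ⇒ 1023
(2) 1023|_4 = 3·4^4 + 3·4^3 + 3·4^2 + 3·4 + 3 ↦ 3·5^5 + 3·5^3 + 3·5^2 + 3·5 + 3|_5 = 9843 ⇒ 9842
(3) 9842|_5 = 3·5^5 + 3·5^3 + 3·5^2 + 3·5 + 2 ↦ 3·6^6 + 3·6^3 + 3·6^2 + 3·6 + 2|_6 = 140744 ⇒ 140743
(4) 140743|_6 = 3·6^6 + 3·6^3 + 3·6^2 + 3·6 + 1 ↦ 3·7^7 + 3·7^3 + 3·7^2 + 3·7 + 1|_7 = 2471827 ⇒ 2471826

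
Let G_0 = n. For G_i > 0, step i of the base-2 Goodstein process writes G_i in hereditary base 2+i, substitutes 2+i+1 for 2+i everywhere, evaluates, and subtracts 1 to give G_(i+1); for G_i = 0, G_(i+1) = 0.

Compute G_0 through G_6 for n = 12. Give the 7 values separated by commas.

12, 107, 1065, 15685, 280019, 5764910, 134217867

[0] 12 ≡ 2^(2 + 1) + 2^2 (base 2). Lift 3: 108. −1: 107.
[1] 107 ≡ 3^(3 + 1) + 2·3^2 + 2·3 + 2 (base 3). Lift 4: 1066. −1: 1065.
[2] 1065 ≡ 4^(4 + 1) + 2·4^2 + 2·4 + 1 (base 4). Lift 5: 15686. −1: 15685.
[3] 15685 ≡ 5^(5 + 1) + 2·5^2 + 2·5 (base 5). Lift 6: 280020. −1: 280019.
[4] 280019 ≡ 6^(6 + 1) + 2·6^2 + 6 + 5 (base 6). Lift 7: 5764911. −1: 5764910.
[5] 5764910 ≡ 7^(7 + 1) + 2·7^2 + 7 + 4 (base 7). Lift 8: 134217868. −1: 134217867.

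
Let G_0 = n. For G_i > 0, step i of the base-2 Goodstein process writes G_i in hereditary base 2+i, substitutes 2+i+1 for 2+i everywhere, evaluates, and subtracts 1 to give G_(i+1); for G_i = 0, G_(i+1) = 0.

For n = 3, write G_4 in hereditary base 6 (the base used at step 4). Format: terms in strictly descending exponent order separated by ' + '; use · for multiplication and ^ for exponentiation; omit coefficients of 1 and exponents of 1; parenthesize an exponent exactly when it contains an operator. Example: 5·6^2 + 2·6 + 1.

1

step 0: 3 = 2 + 1; sub 3 for 2: 3 + 1; = 4; G_1 = 4−1 = 3
step 1: 3 = 3; sub 4 for 3: 4; = 4; G_2 = 4−1 = 3
step 2: 3 = 3; sub 5 for 4: 3; = 3; G_3 = 3−1 = 2
step 3: 2 = 2; sub 6 for 5: 2; = 2; G_4 = 2−1 = 1
step 4: 1 = 1; sub 7 for 6: 1; = 1; G_5 = 1−1 = 0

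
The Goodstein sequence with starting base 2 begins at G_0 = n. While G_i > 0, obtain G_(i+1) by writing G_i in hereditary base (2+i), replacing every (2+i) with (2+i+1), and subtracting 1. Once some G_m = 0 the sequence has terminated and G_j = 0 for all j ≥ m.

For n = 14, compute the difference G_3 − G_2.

17469

i=0: 14 = 2^(2 + 1) + 2^2 + 2 (b=2); 2→3: 3^(3 + 1) + 3^3 + 3 = 111; 111−1 = 110
i=1: 110 = 3^(3 + 1) + 3^3 + 2 (b=3); 3→4: 4^(4 + 1) + 4^4 + 2 = 1282; 1282−1 = 1281
i=2: 1281 = 4^(4 + 1) + 4^4 + 1 (b=4); 4→5: 5^(5 + 1) + 5^5 + 1 = 18751; 18751−1 = 18750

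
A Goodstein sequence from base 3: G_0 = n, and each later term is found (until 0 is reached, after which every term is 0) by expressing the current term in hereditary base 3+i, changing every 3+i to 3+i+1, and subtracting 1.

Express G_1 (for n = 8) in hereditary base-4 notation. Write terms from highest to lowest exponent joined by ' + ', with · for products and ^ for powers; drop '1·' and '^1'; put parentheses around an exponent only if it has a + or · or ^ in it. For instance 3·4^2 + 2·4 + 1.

8 —HB3→ 2·3 + 2 —bump→ 2·4 + 2 = 10 —(−1)→ 9
9 —HB4→ 2·4 + 1 —bump→ 2·5 + 1 = 11 —(−1)→ 10

2·4 + 1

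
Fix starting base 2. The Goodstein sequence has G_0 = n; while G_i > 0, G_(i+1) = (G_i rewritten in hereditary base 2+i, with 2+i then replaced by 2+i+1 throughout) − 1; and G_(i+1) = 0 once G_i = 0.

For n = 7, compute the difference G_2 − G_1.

base 2: 7 = 2^2 + 2 + 1; at 3: 3^3 + 3 + 1 = 31; next = 30
base 3: 30 = 3^3 + 3; at 4: 4^4 + 4 = 260; next = 259

229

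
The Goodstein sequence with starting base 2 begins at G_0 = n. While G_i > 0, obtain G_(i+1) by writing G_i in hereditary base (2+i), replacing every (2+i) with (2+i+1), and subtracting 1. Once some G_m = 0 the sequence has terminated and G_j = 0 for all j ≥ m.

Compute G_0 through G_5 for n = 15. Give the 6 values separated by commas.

15, 111, 1283, 18752, 326593, 6588344

i=0: 15 = 2^(2 + 1) + 2^2 + 2 + 1 (b=2); 2→3: 3^(3 + 1) + 3^3 + 3 + 1 = 112; 112−1 = 111
i=1: 111 = 3^(3 + 1) + 3^3 + 3 (b=3); 3→4: 4^(4 + 1) + 4^4 + 4 = 1284; 1284−1 = 1283
i=2: 1283 = 4^(4 + 1) + 4^4 + 3 (b=4); 4→5: 5^(5 + 1) + 5^5 + 3 = 18753; 18753−1 = 18752
i=3: 18752 = 5^(5 + 1) + 5^5 + 2 (b=5); 5→6: 6^(6 + 1) + 6^6 + 2 = 326594; 326594−1 = 326593
i=4: 326593 = 6^(6 + 1) + 6^6 + 1 (b=6); 6→7: 7^(7 + 1) + 7^7 + 1 = 6588345; 6588345−1 = 6588344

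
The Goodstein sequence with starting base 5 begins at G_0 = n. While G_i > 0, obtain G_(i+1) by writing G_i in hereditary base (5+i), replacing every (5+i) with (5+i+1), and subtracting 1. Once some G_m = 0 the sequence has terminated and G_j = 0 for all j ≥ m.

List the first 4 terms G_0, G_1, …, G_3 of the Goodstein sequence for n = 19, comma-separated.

19, 21, 23, 25

i=0: 19 = 3·5 + 4 (b=5); 5→6: 3·6 + 4 = 22; 22−1 = 21
i=1: 21 = 3·6 + 3 (b=6); 6→7: 3·7 + 3 = 24; 24−1 = 23
i=2: 23 = 3·7 + 2 (b=7); 7→8: 3·8 + 2 = 26; 26−1 = 25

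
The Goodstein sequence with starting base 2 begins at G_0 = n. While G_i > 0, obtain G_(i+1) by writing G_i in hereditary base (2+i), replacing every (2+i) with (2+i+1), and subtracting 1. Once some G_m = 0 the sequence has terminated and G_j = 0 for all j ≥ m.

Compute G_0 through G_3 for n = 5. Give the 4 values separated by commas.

5 —HB2→ 2^2 + 1 —bump→ 3^3 + 1 = 28 —(−1)→ 27
27 —HB3→ 3^3 —bump→ 4^4 = 256 —(−1)→ 255
255 —HB4→ 3·4^3 + 3·4^2 + 3·4 + 3 —bump→ 3·5^3 + 3·5^2 + 3·5 + 3 = 468 —(−1)→ 467

5, 27, 255, 467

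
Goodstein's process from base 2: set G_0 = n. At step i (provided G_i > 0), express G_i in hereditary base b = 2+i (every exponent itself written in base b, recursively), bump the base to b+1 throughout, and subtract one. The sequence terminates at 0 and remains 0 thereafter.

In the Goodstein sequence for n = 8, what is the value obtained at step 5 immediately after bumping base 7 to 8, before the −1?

G_0 = 8. HB_2(8) = 2^(2 + 1). Bump = 81. G_1 = 80.
G_1 = 80. HB_3(80) = 2·3^3 + 2·3^2 + 2·3 + 2. Bump = 554. G_2 = 553.
G_2 = 553. HB_4(553) = 2·4^4 + 2·4^2 + 2·4 + 1. Bump = 6311. G_3 = 6310.
G_3 = 6310. HB_5(6310) = 2·5^5 + 2·5^2 + 2·5. Bump = 93396. G_4 = 93395.
G_4 = 93395. HB_6(93395) = 2·6^6 + 2·6^2 + 6 + 5. Bump = 1647196. G_5 = 1647195.
G_5 = 1647195. HB_7(1647195) = 2·7^7 + 2·7^2 + 7 + 4. Bump = 33554572. G_6 = 33554571.

33554572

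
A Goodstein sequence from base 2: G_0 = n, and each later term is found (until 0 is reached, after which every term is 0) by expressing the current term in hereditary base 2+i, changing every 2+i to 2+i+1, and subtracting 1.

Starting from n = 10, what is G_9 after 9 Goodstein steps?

1426559238830

G_0=10  [base 2] 2^(2 + 1) + 2  →[2↦3]→  3^(3 + 1) + 3 = 84  −1 ⇒ G_1=83
G_1=83  [base 3] 3^(3 + 1) + 2  →[3↦4]→  4^(4 + 1) + 2 = 1026  −1 ⇒ G_2=1025
G_2=1025  [base 4] 4^(4 + 1) + 1  →[4↦5]→  5^(5 + 1) + 1 = 15626  −1 ⇒ G_3=15625
G_3=15625  [base 5] 5^(5 + 1)  →[5↦6]→  6^(6 + 1) = 279936  −1 ⇒ G_4=279935
G_4=279935  [base 6] 5·6^6 + 5·6^5 + 5·6^4 + 5·6^3 + 5·6^2 + 5·6 + 5  →[6↦7]→  5·7^7 + 5·7^5 + 5·7^4 + 5·7^3 + 5·7^2 + 5·7 + 5 = 4215755  −1 ⇒ G_5=4215754
G_5=4215754  [base 7] 5·7^7 + 5·7^5 + 5·7^4 + 5·7^3 + 5·7^2 + 5·7 + 4  →[7↦8]→  5·8^8 + 5·8^5 + 5·8^4 + 5·8^3 + 5·8^2 + 5·8 + 4 = 84073324  −1 ⇒ G_6=84073323
G_6=84073323  [base 8] 5·8^8 + 5·8^5 + 5·8^4 + 5·8^3 + 5·8^2 + 5·8 + 3  →[8↦9]→  5·9^9 + 5·9^5 + 5·9^4 + 5·9^3 + 5·9^2 + 5·9 + 3 = 1937434593  −1 ⇒ G_7=1937434592
G_7=1937434592  [base 9] 5·9^9 + 5·9^5 + 5·9^4 + 5·9^3 + 5·9^2 + 5·9 + 2  →[9↦10]→  5·10^10 + 5·10^5 + 5·10^4 + 5·10^3 + 5·10^2 + 5·10 + 2 = 50000555552  −1 ⇒ G_8=50000555551
G_8=50000555551  [base 10] 5·10^10 + 5·10^5 + 5·10^4 + 5·10^3 + 5·10^2 + 5·10 + 1  →[10↦11]→  5·11^11 + 5·11^5 + 5·11^4 + 5·11^3 + 5·11^2 + 5·11 + 1 = 1426559238831  −1 ⇒ G_9=1426559238830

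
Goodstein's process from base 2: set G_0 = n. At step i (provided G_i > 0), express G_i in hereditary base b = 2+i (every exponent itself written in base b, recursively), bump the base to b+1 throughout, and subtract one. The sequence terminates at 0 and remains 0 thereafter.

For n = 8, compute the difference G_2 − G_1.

473

step 0: 8 = 2^(2 + 1); sub 3 for 2: 3^(3 + 1); = 81; G_1 = 81−1 = 80
step 1: 80 = 2·3^3 + 2·3^2 + 2·3 + 2; sub 4 for 3: 2·4^4 + 2·4^2 + 2·4 + 2; = 554; G_2 = 554−1 = 553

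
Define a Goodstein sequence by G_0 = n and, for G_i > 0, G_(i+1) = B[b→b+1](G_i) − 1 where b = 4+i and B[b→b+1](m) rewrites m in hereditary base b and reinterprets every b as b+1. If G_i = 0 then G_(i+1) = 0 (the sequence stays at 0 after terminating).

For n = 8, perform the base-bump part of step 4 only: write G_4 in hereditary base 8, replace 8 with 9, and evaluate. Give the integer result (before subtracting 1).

G_0 = 8. HB_4(8) = 2·4. Bump = 10. G_1 = 9.
G_1 = 9. HB_5(9) = 5 + 4. Bump = 10. G_2 = 9.
G_2 = 9. HB_6(9) = 6 + 3. Bump = 10. G_3 = 9.
G_3 = 9. HB_7(9) = 7 + 2. Bump = 10. G_4 = 9.
G_4 = 9. HB_8(9) = 8 + 1. Bump = 10. G_5 = 9.

10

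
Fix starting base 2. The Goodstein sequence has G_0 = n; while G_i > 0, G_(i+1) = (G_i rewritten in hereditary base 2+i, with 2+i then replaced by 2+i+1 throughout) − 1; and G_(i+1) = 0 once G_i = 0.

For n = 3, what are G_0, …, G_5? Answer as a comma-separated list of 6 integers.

G_0=3  [base 2] 2 + 1  →[2↦3]→  3 + 1 = 4  −1 ⇒ G_1=3
G_1=3  [base 3] 3  →[3↦4]→  4 = 4  −1 ⇒ G_2=3
G_2=3  [base 4] 3  →[4↦5]→  3 = 3  −1 ⇒ G_3=2
G_3=2  [base 5] 2  →[5↦6]→  2 = 2  −1 ⇒ G_4=1
G_4=1  [base 6] 1  →[6↦7]→  1 = 1  −1 ⇒ G_5=0

3, 3, 3, 2, 1, 0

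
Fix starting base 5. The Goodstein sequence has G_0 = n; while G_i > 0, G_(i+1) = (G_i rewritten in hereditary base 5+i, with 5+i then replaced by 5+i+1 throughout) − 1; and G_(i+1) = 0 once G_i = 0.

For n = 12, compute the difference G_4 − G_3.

base 5: 12 = 2·5 + 2; at 6: 2·6 + 2 = 14; next = 13
base 6: 13 = 2·6 + 1; at 7: 2·7 + 1 = 15; next = 14
base 7: 14 = 2·7; at 8: 2·8 = 16; next = 15
base 8: 15 = 8 + 7; at 9: 9 + 7 = 16; next = 15

0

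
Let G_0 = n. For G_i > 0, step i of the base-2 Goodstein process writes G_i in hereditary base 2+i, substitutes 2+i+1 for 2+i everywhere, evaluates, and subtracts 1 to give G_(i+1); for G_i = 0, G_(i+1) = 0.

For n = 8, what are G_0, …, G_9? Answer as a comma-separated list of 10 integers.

8, 80, 553, 6310, 93395, 1647195, 33554571, 774841151, 20000000211, 570623341475

i=0: 8 = 2^(2 + 1) (b=2); 2→3: 3^(3 + 1) = 81; 81−1 = 80
i=1: 80 = 2·3^3 + 2·3^2 + 2·3 + 2 (b=3); 3→4: 2·4^4 + 2·4^2 + 2·4 + 2 = 554; 554−1 = 553
i=2: 553 = 2·4^4 + 2·4^2 + 2·4 + 1 (b=4); 4→5: 2·5^5 + 2·5^2 + 2·5 + 1 = 6311; 6311−1 = 6310
i=3: 6310 = 2·5^5 + 2·5^2 + 2·5 (b=5); 5→6: 2·6^6 + 2·6^2 + 2·6 = 93396; 93396−1 = 93395
i=4: 93395 = 2·6^6 + 2·6^2 + 6 + 5 (b=6); 6→7: 2·7^7 + 2·7^2 + 7 + 5 = 1647196; 1647196−1 = 1647195
i=5: 1647195 = 2·7^7 + 2·7^2 + 7 + 4 (b=7); 7→8: 2·8^8 + 2·8^2 + 8 + 4 = 33554572; 33554572−1 = 33554571
i=6: 33554571 = 2·8^8 + 2·8^2 + 8 + 3 (b=8); 8→9: 2·9^9 + 2·9^2 + 9 + 3 = 774841152; 774841152−1 = 774841151
i=7: 774841151 = 2·9^9 + 2·9^2 + 9 + 2 (b=9); 9→10: 2·10^10 + 2·10^2 + 10 + 2 = 20000000212; 20000000212−1 = 20000000211
i=8: 20000000211 = 2·10^10 + 2·10^2 + 10 + 1 (b=10); 10→11: 2·11^11 + 2·11^2 + 11 + 1 = 570623341476; 570623341476−1 = 570623341475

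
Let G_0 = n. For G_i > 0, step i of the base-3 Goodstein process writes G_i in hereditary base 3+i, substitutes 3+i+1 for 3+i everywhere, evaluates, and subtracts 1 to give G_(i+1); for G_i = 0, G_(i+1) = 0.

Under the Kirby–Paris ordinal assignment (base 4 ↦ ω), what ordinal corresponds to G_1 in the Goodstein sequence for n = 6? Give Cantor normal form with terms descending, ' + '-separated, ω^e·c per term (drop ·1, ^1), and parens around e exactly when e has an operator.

6 —HB3→ 2·3 —bump→ 2·4 = 8 —(−1)→ 7
7 —HB4→ 4 + 3 —bump→ 5 + 3 = 8 —(−1)→ 7

ω + 3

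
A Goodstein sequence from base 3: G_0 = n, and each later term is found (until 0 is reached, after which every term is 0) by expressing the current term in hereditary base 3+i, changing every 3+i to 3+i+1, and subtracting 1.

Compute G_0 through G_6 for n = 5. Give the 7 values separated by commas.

[0] 5 ≡ 3 + 2 (base 3). Lift 4: 6. −1: 5.
[1] 5 ≡ 4 + 1 (base 4). Lift 5: 6. −1: 5.
[2] 5 ≡ 5 (base 5). Lift 6: 6. −1: 5.
[3] 5 ≡ 5 (base 6). Lift 7: 5. −1: 4.
[4] 4 ≡ 4 (base 7). Lift 8: 4. −1: 3.
[5] 3 ≡ 3 (base 8). Lift 9: 3. −1: 2.

5, 5, 5, 5, 4, 3, 2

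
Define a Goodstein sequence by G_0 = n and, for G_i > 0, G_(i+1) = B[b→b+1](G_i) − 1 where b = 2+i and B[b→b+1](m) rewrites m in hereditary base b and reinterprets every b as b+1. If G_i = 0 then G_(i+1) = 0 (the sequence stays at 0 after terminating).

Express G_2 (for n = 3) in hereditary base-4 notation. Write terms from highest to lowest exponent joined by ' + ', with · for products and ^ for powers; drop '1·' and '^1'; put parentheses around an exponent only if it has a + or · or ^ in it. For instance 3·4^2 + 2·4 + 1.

[0] 3 ≡ 2 + 1 (base 2). Lift 3: 4. −1: 3.
[1] 3 ≡ 3 (base 3). Lift 4: 4. −1: 3.
[2] 3 ≡ 3 (base 4). Lift 5: 3. −1: 2.

3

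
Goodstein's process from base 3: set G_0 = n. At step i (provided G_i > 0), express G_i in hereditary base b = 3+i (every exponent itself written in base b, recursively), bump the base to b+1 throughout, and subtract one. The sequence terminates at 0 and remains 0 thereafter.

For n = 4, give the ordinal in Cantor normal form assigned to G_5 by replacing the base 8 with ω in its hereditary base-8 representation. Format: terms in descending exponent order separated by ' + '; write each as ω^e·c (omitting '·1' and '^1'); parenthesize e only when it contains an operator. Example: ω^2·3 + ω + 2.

1

G_0 = 4. HB_3(4) = 3 + 1. Bump = 5. G_1 = 4.
G_1 = 4. HB_4(4) = 4. Bump = 5. G_2 = 4.
G_2 = 4. HB_5(4) = 4. Bump = 4. G_3 = 3.
G_3 = 3. HB_6(3) = 3. Bump = 3. G_4 = 2.
G_4 = 2. HB_7(2) = 2. Bump = 2. G_5 = 1.
G_5 = 1. HB_8(1) = 1. Bump = 1. G_6 = 0.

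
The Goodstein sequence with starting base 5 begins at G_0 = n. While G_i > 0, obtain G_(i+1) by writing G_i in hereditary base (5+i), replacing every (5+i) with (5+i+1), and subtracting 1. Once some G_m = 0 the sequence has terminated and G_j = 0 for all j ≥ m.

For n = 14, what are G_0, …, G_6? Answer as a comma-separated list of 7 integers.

i=0: 14 = 2·5 + 4 (b=5); 5→6: 2·6 + 4 = 16; 16−1 = 15
i=1: 15 = 2·6 + 3 (b=6); 6→7: 2·7 + 3 = 17; 17−1 = 16
i=2: 16 = 2·7 + 2 (b=7); 7→8: 2·8 + 2 = 18; 18−1 = 17
i=3: 17 = 2·8 + 1 (b=8); 8→9: 2·9 + 1 = 19; 19−1 = 18
i=4: 18 = 2·9 (b=9); 9→10: 2·10 = 20; 20−1 = 19
i=5: 19 = 10 + 9 (b=10); 10→11: 11 + 9 = 20; 20−1 = 19

14, 15, 16, 17, 18, 19, 19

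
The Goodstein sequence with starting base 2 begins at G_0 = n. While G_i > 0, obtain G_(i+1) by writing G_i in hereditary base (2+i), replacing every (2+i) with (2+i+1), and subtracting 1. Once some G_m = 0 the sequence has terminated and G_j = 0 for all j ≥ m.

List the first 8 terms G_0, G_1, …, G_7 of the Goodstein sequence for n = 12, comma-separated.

12 —HB2→ 2^(2 + 1) + 2^2 —bump→ 3^(3 + 1) + 3^3 = 108 —(−1)→ 107
107 —HB3→ 3^(3 + 1) + 2·3^2 + 2·3 + 2 —bump→ 4^(4 + 1) + 2·4^2 + 2·4 + 2 = 1066 —(−1)→ 1065
1065 —HB4→ 4^(4 + 1) + 2·4^2 + 2·4 + 1 —bump→ 5^(5 + 1) + 2·5^2 + 2·5 + 1 = 15686 —(−1)→ 15685
15685 —HB5→ 5^(5 + 1) + 2·5^2 + 2·5 —bump→ 6^(6 + 1) + 2·6^2 + 2·6 = 280020 —(−1)→ 280019
280019 —HB6→ 6^(6 + 1) + 2·6^2 + 6 + 5 —bump→ 7^(7 + 1) + 2·7^2 + 7 + 5 = 5764911 —(−1)→ 5764910
5764910 —HB7→ 7^(7 + 1) + 2·7^2 + 7 + 4 —bump→ 8^(8 + 1) + 2·8^2 + 8 + 4 = 134217868 —(−1)→ 134217867
134217867 —HB8→ 8^(8 + 1) + 2·8^2 + 8 + 3 —bump→ 9^(9 + 1) + 2·9^2 + 9 + 3 = 3486784575 —(−1)→ 3486784574

12, 107, 1065, 15685, 280019, 5764910, 134217867, 3486784574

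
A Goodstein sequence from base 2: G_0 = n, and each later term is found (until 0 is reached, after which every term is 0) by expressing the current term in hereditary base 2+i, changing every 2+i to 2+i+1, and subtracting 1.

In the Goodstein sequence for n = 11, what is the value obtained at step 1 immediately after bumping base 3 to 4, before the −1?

1028

step 0: 11 = 2^(2 + 1) + 2 + 1; sub 3 for 2: 3^(3 + 1) + 3 + 1; = 85; G_1 = 85−1 = 84
step 1: 84 = 3^(3 + 1) + 3; sub 4 for 3: 4^(4 + 1) + 4; = 1028; G_2 = 1028−1 = 1027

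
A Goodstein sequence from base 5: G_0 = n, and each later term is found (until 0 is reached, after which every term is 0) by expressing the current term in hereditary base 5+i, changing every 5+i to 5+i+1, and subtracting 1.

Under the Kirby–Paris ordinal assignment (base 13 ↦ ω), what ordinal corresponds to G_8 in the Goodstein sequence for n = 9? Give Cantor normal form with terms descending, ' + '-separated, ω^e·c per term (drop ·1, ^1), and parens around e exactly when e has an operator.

6

step 0: 9 = 5 + 4; sub 6 for 5: 6 + 4; = 10; G_1 = 10−1 = 9
step 1: 9 = 6 + 3; sub 7 for 6: 7 + 3; = 10; G_2 = 10−1 = 9
step 2: 9 = 7 + 2; sub 8 for 7: 8 + 2; = 10; G_3 = 10−1 = 9
step 3: 9 = 8 + 1; sub 9 for 8: 9 + 1; = 10; G_4 = 10−1 = 9
step 4: 9 = 9; sub 10 for 9: 10; = 10; G_5 = 10−1 = 9
step 5: 9 = 9; sub 11 for 10: 9; = 9; G_6 = 9−1 = 8
step 6: 8 = 8; sub 12 for 11: 8; = 8; G_7 = 8−1 = 7
step 7: 7 = 7; sub 13 for 12: 7; = 7; G_8 = 7−1 = 6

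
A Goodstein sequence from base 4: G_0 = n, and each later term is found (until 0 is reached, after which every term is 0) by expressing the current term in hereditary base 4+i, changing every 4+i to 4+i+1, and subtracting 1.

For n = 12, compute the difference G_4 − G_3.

base 4: 12 = 3·4; at 5: 3·5 = 15; next = 14
base 5: 14 = 2·5 + 4; at 6: 2·6 + 4 = 16; next = 15
base 6: 15 = 2·6 + 3; at 7: 2·7 + 3 = 17; next = 16
base 7: 16 = 2·7 + 2; at 8: 2·8 + 2 = 18; next = 17

1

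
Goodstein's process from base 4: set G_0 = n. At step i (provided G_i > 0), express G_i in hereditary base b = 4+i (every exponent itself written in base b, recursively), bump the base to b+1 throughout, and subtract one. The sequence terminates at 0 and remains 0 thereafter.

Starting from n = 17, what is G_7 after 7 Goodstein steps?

base 4: 17 = 4^2 + 1; at 5: 5^2 + 1 = 26; next = 25
base 5: 25 = 5^2; at 6: 6^2 = 36; next = 35
base 6: 35 = 5·6 + 5; at 7: 5·7 + 5 = 40; next = 39
base 7: 39 = 5·7 + 4; at 8: 5·8 + 4 = 44; next = 43
base 8: 43 = 5·8 + 3; at 9: 5·9 + 3 = 48; next = 47
base 9: 47 = 5·9 + 2; at 10: 5·10 + 2 = 52; next = 51
base 10: 51 = 5·10 + 1; at 11: 5·11 + 1 = 56; next = 55

55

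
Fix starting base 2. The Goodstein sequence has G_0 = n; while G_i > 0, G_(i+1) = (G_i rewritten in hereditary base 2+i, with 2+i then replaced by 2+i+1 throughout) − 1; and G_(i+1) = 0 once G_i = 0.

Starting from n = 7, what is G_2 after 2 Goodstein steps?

(0) 7|_2 = 2^2 + 2 + 1 ↦ 3^3 + 3 + 1|_3 = 31 ⇒ 30
(1) 30|_3 = 3^3 + 3 ↦ 4^4 + 4|_4 = 260 ⇒ 259

259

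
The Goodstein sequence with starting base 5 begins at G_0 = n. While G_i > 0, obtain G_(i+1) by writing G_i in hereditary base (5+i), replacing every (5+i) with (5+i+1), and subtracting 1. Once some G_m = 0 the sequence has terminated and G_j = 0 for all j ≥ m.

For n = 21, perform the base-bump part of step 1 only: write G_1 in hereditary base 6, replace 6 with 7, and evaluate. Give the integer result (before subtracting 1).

28

21 —HB5→ 4·5 + 1 —bump→ 4·6 + 1 = 25 —(−1)→ 24
24 —HB6→ 4·6 —bump→ 4·7 = 28 —(−1)→ 27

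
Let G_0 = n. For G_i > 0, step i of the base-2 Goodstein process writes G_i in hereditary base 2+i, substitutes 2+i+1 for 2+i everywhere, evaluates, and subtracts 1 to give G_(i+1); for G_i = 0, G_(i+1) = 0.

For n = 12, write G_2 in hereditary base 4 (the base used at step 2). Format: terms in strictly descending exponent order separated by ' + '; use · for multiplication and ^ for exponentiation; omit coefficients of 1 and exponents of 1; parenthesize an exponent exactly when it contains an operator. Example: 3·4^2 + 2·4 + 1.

(0) 12|_2 = 2^(2 + 1) + 2^2 ↦ 3^(3 + 1) + 3^3|_3 = 108 ⇒ 107
(1) 107|_3 = 3^(3 + 1) + 2·3^2 + 2·3 + 2 ↦ 4^(4 + 1) + 2·4^2 + 2·4 + 2|_4 = 1066 ⇒ 1065

4^(4 + 1) + 2·4^2 + 2·4 + 1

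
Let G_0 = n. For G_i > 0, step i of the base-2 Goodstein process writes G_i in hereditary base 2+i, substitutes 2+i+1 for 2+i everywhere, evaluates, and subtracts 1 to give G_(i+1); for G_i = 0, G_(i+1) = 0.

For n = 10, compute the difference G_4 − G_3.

264310

base 2: 10 = 2^(2 + 1) + 2; at 3: 3^(3 + 1) + 3 = 84; next = 83
base 3: 83 = 3^(3 + 1) + 2; at 4: 4^(4 + 1) + 2 = 1026; next = 1025
base 4: 1025 = 4^(4 + 1) + 1; at 5: 5^(5 + 1) + 1 = 15626; next = 15625
base 5: 15625 = 5^(5 + 1); at 6: 6^(6 + 1) = 279936; next = 279935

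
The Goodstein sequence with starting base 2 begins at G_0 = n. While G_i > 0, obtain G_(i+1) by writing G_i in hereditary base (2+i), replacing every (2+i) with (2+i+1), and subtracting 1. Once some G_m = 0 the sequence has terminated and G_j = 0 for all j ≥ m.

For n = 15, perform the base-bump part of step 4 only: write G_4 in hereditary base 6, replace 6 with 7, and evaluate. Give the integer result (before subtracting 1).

6588345

(0) 15|_2 = 2^(2 + 1) + 2^2 + 2 + 1 ↦ 3^(3 + 1) + 3^3 + 3 + 1|_3 = 112 ⇒ 111
(1) 111|_3 = 3^(3 + 1) + 3^3 + 3 ↦ 4^(4 + 1) + 4^4 + 4|_4 = 1284 ⇒ 1283
(2) 1283|_4 = 4^(4 + 1) + 4^4 + 3 ↦ 5^(5 + 1) + 5^5 + 3|_5 = 18753 ⇒ 18752
(3) 18752|_5 = 5^(5 + 1) + 5^5 + 2 ↦ 6^(6 + 1) + 6^6 + 2|_6 = 326594 ⇒ 326593
(4) 326593|_6 = 6^(6 + 1) + 6^6 + 1 ↦ 7^(7 + 1) + 7^7 + 1|_7 = 6588345 ⇒ 6588344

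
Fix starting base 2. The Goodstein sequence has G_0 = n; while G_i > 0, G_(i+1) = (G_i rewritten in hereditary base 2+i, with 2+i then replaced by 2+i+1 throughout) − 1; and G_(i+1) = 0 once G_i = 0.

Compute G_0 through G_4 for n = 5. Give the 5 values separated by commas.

5, 27, 255, 467, 775

base 2: 5 = 2^2 + 1; at 3: 3^3 + 1 = 28; next = 27
base 3: 27 = 3^3; at 4: 4^4 = 256; next = 255
base 4: 255 = 3·4^3 + 3·4^2 + 3·4 + 3; at 5: 3·5^3 + 3·5^2 + 3·5 + 3 = 468; next = 467
base 5: 467 = 3·5^3 + 3·5^2 + 3·5 + 2; at 6: 3·6^3 + 3·6^2 + 3·6 + 2 = 776; next = 775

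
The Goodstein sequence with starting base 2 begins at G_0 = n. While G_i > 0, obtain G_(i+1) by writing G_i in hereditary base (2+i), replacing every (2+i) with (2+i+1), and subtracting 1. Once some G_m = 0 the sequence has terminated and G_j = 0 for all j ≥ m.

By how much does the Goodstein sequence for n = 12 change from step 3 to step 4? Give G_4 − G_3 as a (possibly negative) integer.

G_0 = 12. HB_2(12) = 2^(2 + 1) + 2^2. Bump = 108. G_1 = 107.
G_1 = 107. HB_3(107) = 3^(3 + 1) + 2·3^2 + 2·3 + 2. Bump = 1066. G_2 = 1065.
G_2 = 1065. HB_4(1065) = 4^(4 + 1) + 2·4^2 + 2·4 + 1. Bump = 15686. G_3 = 15685.
G_3 = 15685. HB_5(15685) = 5^(5 + 1) + 2·5^2 + 2·5. Bump = 280020. G_4 = 280019.

264334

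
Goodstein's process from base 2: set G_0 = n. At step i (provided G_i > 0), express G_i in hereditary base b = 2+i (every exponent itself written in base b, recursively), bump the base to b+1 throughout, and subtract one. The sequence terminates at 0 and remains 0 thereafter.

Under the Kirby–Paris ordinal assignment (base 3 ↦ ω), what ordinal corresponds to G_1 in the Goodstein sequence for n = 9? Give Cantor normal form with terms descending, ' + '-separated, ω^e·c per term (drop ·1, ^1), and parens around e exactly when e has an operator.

ω^(ω + 1)

9 —HB2→ 2^(2 + 1) + 1 —bump→ 3^(3 + 1) + 1 = 82 —(−1)→ 81
81 —HB3→ 3^(3 + 1) —bump→ 4^(4 + 1) = 1024 —(−1)→ 1023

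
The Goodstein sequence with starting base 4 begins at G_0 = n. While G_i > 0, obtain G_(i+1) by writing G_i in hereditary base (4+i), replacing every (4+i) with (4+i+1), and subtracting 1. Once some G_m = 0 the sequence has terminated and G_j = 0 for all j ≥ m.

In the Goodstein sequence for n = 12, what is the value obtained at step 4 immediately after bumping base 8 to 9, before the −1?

19

base 4: 12 = 3·4; at 5: 3·5 = 15; next = 14
base 5: 14 = 2·5 + 4; at 6: 2·6 + 4 = 16; next = 15
base 6: 15 = 2·6 + 3; at 7: 2·7 + 3 = 17; next = 16
base 7: 16 = 2·7 + 2; at 8: 2·8 + 2 = 18; next = 17
base 8: 17 = 2·8 + 1; at 9: 2·9 + 1 = 19; next = 18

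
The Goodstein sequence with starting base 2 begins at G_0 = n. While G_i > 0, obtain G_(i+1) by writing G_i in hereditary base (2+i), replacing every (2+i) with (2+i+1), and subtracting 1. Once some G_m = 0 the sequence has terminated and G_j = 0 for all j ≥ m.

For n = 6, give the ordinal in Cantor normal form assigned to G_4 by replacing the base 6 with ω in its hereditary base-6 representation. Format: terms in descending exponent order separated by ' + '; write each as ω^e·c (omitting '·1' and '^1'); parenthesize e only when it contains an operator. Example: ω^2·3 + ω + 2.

ω^5·5 + ω^4·5 + ω^3·5 + ω^2·5 + ω·5 + 5

base 2: 6 = 2^2 + 2; at 3: 3^3 + 3 = 30; next = 29
base 3: 29 = 3^3 + 2; at 4: 4^4 + 2 = 258; next = 257
base 4: 257 = 4^4 + 1; at 5: 5^5 + 1 = 3126; next = 3125
base 5: 3125 = 5^5; at 6: 6^6 = 46656; next = 46655
base 6: 46655 = 5·6^5 + 5·6^4 + 5·6^3 + 5·6^2 + 5·6 + 5; at 7: 5·7^5 + 5·7^4 + 5·7^3 + 5·7^2 + 5·7 + 5 = 98040; next = 98039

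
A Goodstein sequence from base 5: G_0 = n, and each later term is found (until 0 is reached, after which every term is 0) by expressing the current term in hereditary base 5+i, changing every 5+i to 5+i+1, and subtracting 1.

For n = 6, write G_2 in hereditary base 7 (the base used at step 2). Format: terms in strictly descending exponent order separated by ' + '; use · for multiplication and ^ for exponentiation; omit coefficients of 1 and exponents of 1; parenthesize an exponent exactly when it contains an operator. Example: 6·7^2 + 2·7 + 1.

(0) 6|_5 = 5 + 1 ↦ 6 + 1|_6 = 7 ⇒ 6
(1) 6|_6 = 6 ↦ 7|_7 = 7 ⇒ 6
(2) 6|_7 = 6 ↦ 6|_8 = 6 ⇒ 5

6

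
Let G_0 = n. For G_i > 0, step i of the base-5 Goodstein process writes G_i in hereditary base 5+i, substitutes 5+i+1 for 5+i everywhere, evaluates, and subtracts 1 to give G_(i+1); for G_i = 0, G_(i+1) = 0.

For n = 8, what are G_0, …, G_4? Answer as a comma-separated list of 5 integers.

8, 8, 8, 8, 8

base 5: 8 = 5 + 3; at 6: 6 + 3 = 9; next = 8
base 6: 8 = 6 + 2; at 7: 7 + 2 = 9; next = 8
base 7: 8 = 7 + 1; at 8: 8 + 1 = 9; next = 8
base 8: 8 = 8; at 9: 9 = 9; next = 8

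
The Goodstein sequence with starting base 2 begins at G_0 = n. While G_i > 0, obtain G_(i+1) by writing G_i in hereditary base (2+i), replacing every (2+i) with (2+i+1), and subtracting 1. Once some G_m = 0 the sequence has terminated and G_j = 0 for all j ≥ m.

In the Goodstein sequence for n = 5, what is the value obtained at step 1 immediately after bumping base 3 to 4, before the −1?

G_0 = 5. HB_2(5) = 2^2 + 1. Bump = 28. G_1 = 27.
G_1 = 27. HB_3(27) = 3^3. Bump = 256. G_2 = 255.

256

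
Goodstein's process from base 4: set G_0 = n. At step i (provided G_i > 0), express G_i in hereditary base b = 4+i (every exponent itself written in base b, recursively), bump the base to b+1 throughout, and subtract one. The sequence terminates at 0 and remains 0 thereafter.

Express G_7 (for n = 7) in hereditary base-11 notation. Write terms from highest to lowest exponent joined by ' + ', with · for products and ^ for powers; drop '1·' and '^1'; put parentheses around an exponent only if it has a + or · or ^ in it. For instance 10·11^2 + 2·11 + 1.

7 —HB4→ 4 + 3 —bump→ 5 + 3 = 8 —(−1)→ 7
7 —HB5→ 5 + 2 —bump→ 6 + 2 = 8 —(−1)→ 7
7 —HB6→ 6 + 1 —bump→ 7 + 1 = 8 —(−1)→ 7
7 —HB7→ 7 —bump→ 8 = 8 —(−1)→ 7
7 —HB8→ 7 —bump→ 7 = 7 —(−1)→ 6
6 —HB9→ 6 —bump→ 6 = 6 —(−1)→ 5
5 —HB10→ 5 —bump→ 5 = 5 —(−1)→ 4
4 —HB11→ 4 —bump→ 4 = 4 —(−1)→ 3

4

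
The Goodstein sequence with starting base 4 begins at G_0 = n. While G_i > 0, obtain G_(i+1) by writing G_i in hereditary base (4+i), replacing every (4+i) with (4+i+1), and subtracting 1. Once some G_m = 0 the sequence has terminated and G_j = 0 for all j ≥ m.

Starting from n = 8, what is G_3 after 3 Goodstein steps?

[0] 8 ≡ 2·4 (base 4). Lift 5: 10. −1: 9.
[1] 9 ≡ 5 + 4 (base 5). Lift 6: 10. −1: 9.
[2] 9 ≡ 6 + 3 (base 6). Lift 7: 10. −1: 9.
[3] 9 ≡ 7 + 2 (base 7). Lift 8: 10. −1: 9.

9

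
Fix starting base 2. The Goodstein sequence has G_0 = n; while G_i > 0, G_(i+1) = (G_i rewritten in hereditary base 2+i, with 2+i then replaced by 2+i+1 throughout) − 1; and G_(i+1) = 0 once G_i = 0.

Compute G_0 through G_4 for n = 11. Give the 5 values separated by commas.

G_0 = 11. HB_2(11) = 2^(2 + 1) + 2 + 1. Bump = 85. G_1 = 84.
G_1 = 84. HB_3(84) = 3^(3 + 1) + 3. Bump = 1028. G_2 = 1027.
G_2 = 1027. HB_4(1027) = 4^(4 + 1) + 3. Bump = 15628. G_3 = 15627.
G_3 = 15627. HB_5(15627) = 5^(5 + 1) + 2. Bump = 279938. G_4 = 279937.

11, 84, 1027, 15627, 279937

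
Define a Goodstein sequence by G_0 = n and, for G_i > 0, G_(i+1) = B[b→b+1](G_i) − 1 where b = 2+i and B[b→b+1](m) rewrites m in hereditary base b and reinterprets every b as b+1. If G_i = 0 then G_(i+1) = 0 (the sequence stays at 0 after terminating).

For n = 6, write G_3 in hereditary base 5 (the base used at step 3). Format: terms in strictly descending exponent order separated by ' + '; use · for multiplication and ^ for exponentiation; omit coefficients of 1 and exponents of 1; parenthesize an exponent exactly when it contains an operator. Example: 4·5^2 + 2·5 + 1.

G_0=6  [base 2] 2^2 + 2  →[2↦3]→  3^3 + 3 = 30  −1 ⇒ G_1=29
G_1=29  [base 3] 3^3 + 2  →[3↦4]→  4^4 + 2 = 258  −1 ⇒ G_2=257
G_2=257  [base 4] 4^4 + 1  →[4↦5]→  5^5 + 1 = 3126  −1 ⇒ G_3=3125
G_3=3125  [base 5] 5^5  →[5↦6]→  6^6 = 46656  −1 ⇒ G_4=46655

5^5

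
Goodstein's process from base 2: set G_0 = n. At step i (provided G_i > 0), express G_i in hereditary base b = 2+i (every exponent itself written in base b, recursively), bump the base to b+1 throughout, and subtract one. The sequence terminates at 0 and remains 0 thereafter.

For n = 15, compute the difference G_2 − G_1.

base 2: 15 = 2^(2 + 1) + 2^2 + 2 + 1; at 3: 3^(3 + 1) + 3^3 + 3 + 1 = 112; next = 111
base 3: 111 = 3^(3 + 1) + 3^3 + 3; at 4: 4^(4 + 1) + 4^4 + 4 = 1284; next = 1283

1172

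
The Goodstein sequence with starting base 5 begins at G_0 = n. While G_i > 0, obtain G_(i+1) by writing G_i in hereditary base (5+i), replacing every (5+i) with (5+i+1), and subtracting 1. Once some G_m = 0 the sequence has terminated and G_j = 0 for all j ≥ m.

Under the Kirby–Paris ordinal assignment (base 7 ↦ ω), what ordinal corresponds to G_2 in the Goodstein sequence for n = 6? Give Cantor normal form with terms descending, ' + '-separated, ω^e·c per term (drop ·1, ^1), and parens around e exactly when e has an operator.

6

G_0=6  [base 5] 5 + 1  →[5↦6]→  6 + 1 = 7  −1 ⇒ G_1=6
G_1=6  [base 6] 6  →[6↦7]→  7 = 7  −1 ⇒ G_2=6
G_2=6  [base 7] 6  →[7↦8]→  6 = 6  −1 ⇒ G_3=5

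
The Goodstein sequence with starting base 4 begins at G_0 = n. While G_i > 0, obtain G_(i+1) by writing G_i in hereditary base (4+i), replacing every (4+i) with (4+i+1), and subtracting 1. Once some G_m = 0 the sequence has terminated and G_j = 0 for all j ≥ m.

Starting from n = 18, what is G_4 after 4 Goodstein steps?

G_0 = 18. HB_4(18) = 4^2 + 2. Bump = 27. G_1 = 26.
G_1 = 26. HB_5(26) = 5^2 + 1. Bump = 37. G_2 = 36.
G_2 = 36. HB_6(36) = 6^2. Bump = 49. G_3 = 48.
G_3 = 48. HB_7(48) = 6·7 + 6. Bump = 54. G_4 = 53.
G_4 = 53. HB_8(53) = 6·8 + 5. Bump = 59. G_5 = 58.

53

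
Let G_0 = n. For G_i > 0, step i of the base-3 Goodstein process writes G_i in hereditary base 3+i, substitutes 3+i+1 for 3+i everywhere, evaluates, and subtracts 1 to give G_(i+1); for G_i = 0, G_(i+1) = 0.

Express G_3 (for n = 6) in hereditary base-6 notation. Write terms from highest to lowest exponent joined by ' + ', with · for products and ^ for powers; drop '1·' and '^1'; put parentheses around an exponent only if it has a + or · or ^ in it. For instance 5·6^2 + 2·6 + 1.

6 + 1

step 0: 6 = 2·3; sub 4 for 3: 2·4; = 8; G_1 = 8−1 = 7
step 1: 7 = 4 + 3; sub 5 for 4: 5 + 3; = 8; G_2 = 8−1 = 7
step 2: 7 = 5 + 2; sub 6 for 5: 6 + 2; = 8; G_3 = 8−1 = 7
step 3: 7 = 6 + 1; sub 7 for 6: 7 + 1; = 8; G_4 = 8−1 = 7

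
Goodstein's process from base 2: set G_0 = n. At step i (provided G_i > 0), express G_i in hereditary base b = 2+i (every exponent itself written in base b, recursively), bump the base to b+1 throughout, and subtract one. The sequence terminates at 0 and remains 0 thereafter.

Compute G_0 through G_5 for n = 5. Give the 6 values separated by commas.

G_0=5  [base 2] 2^2 + 1  →[2↦3]→  3^3 + 1 = 28  −1 ⇒ G_1=27
G_1=27  [base 3] 3^3  →[3↦4]→  4^4 = 256  −1 ⇒ G_2=255
G_2=255  [base 4] 3·4^3 + 3·4^2 + 3·4 + 3  →[4↦5]→  3·5^3 + 3·5^2 + 3·5 + 3 = 468  −1 ⇒ G_3=467
G_3=467  [base 5] 3·5^3 + 3·5^2 + 3·5 + 2  →[5↦6]→  3·6^3 + 3·6^2 + 3·6 + 2 = 776  −1 ⇒ G_4=775
G_4=775  [base 6] 3·6^3 + 3·6^2 + 3·6 + 1  →[6↦7]→  3·7^3 + 3·7^2 + 3·7 + 1 = 1198  −1 ⇒ G_5=1197

5, 27, 255, 467, 775, 1197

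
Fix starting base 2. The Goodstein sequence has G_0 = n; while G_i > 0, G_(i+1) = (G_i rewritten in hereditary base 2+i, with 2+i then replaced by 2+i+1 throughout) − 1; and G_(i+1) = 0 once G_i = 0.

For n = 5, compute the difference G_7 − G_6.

703

[0] 5 ≡ 2^2 + 1 (base 2). Lift 3: 28. −1: 27.
[1] 27 ≡ 3^3 (base 3). Lift 4: 256. −1: 255.
[2] 255 ≡ 3·4^3 + 3·4^2 + 3·4 + 3 (base 4). Lift 5: 468. −1: 467.
[3] 467 ≡ 3·5^3 + 3·5^2 + 3·5 + 2 (base 5). Lift 6: 776. −1: 775.
[4] 775 ≡ 3·6^3 + 3·6^2 + 3·6 + 1 (base 6). Lift 7: 1198. −1: 1197.
[5] 1197 ≡ 3·7^3 + 3·7^2 + 3·7 (base 7). Lift 8: 1752. −1: 1751.
[6] 1751 ≡ 3·8^3 + 3·8^2 + 2·8 + 7 (base 8). Lift 9: 2455. −1: 2454.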